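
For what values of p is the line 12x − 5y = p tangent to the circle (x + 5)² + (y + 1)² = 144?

p = −211 or p = 101

For a tangent, require d(centre, line) = r = 12.
|12·(−5) − 5·(−1) − p| / √169 = 12
|p − (−55)| = 12·13, so p = 101 or p = −211.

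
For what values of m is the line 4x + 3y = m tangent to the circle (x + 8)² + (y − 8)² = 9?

m = −23 or m = 7

For a tangent, require d(centre, line) = r = 3.
|4·(−8) + 3·8 − m| / √25 = 3
|m − (−8)| = 3·5, so m = 7 or m = −23.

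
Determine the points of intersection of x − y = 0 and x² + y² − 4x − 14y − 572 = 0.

(−13, −13) and (22, 22)

From the line, y = x. Substituting:
2x² − 18x − 572 = 0  ⟹  x² − 9x − 286 = 0
x = 22 or x = −13, giving (22, 22) and (−13, −13).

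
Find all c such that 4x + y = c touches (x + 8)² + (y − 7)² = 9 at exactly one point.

c = −25 ± 3√17

For a tangent, require d(centre, line) = r = 3.
|4·(−8) + 1·7 − c| / √17 = 3
|c − (−25)| = 3√17.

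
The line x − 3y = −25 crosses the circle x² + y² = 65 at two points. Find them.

From the line, y = (25 + x)/3. Substituting:
10x² + 50x + 40 = 0  ⟹  x² + 5x + 4 = 0
x = −1 or x = −4, giving (−1, 8) and (−4, 7).

(−4, 7) and (−1, 8)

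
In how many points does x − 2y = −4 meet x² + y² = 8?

Centre (0, 0), r² = 8. Distance² from centre to line = (4)²/5 = 16/5.
Since d² < r², the line cuts the circle twice.

2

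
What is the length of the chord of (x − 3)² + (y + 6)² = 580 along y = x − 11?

34√2

Substitute y = x − 11:
2x² − 16x − 546 = 0  ⟹  x² − 8x − 273 = 0
x = 21 or x = −13, giving (21, 10) and (−13, −24).
Chord length = distance between (21, 10) and (−13, −24) = √2312 = 34√2.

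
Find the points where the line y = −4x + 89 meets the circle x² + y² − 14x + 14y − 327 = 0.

(20, 9) and (26, −15)

From the line, y = −4x + 89. Substituting:
17x² − 782x + 8840 = 0  ⟹  x² − 46x + 520 = 0
x = 26 or x = 20, giving (26, −15) and (20, 9).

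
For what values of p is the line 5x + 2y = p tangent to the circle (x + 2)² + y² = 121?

For a tangent, require d(centre, line) = r = 11.
|5·(−2) + 2·0 − p| / √29 = 11
|p − (−10)| = 11√29.

p = −10 ± 11√29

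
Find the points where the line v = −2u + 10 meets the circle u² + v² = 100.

Substitute v = −2u + 10:
5u² − 40u = 0  ⟹  u² − 8u = 0
u = 8 or u = 0, giving (8, −6) and (0, 10).

(0, 10) and (8, −6)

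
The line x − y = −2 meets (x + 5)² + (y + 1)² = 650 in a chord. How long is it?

Centre (−5, −1), r² = 650. Perpendicular distance d from centre to line = |−2| / √2 = 2/√2.
Half the chord is √(r² − d²) = √(648), so the full chord is 36√2.

36√2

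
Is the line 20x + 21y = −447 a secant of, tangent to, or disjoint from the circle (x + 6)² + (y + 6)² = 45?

disjoint

Centre (−6, −6), r² = 45. Distance² from centre to line = (201)²/841 = 40401/841.
Since d² > r², the line lies outside the circle.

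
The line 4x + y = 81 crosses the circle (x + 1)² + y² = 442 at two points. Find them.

From the line, y = −4x + 81. Substituting:
17x² − 646x + 6120 = 0  ⟹  x² − 38x + 360 = 0
x = 20 or x = 18, giving (20, 1) and (18, 9).

(18, 9) and (20, 1)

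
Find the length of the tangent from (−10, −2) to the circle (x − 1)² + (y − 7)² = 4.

Centre (1, 7), r² = 4. |PO|² = (−11)² + (−9)² = 202.
Power of the point: PT² = |PO|² − r² = 198, so PT = 3√22.

3√22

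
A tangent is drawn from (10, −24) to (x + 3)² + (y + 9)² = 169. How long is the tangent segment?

The centre is (−3, −9) and r = 13. The square of the distance from P to the centre is 169 + 225 = 394.
By the tangent–radius right angle, tangent length = √(|PO|² − r²) = √225 = 15.

15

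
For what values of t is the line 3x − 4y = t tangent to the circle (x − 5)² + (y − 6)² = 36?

t = −39 or t = 21

The line touches the circle iff its distance from (5, 6) is 6:
|3·5 − 4·6 − t| / √25 = 6
|t − (−9)| = 6·5, so t = 21 or t = −39.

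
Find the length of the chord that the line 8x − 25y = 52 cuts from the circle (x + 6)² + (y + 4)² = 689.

2√689

Express y = (−52 + 8x)/25 and substitute into the circle:
689x² + 8268x − 405821 = 0  ⟹  x² + 12x − 589 = 0
x = 19 or x = −31, giving (19, 4) and (−31, −12).
|(19, 4) − (−31, −12)| = √((50)² + (16)²) = 2√689.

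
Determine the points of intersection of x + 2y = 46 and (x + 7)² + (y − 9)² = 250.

(−2, 24) and (2, 22)

Substitute y = (46 − x)/2:
5x² − 20 = 0  ⟹  x² − 4 = 0
x = 2 or x = −2, giving (2, 22) and (−2, 24).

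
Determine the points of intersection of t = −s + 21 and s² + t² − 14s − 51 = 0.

(13, 8) and (15, 6)

From the line, t = −s + 21. Substituting:
2s² − 56s + 390 = 0  ⟹  s² − 28s + 195 = 0
s = 15 or s = 13, giving (15, 6) and (13, 8).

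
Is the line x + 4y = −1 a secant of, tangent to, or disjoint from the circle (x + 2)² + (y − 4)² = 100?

d² = (1·(−2) + 4·4 − (−1))²/17 = 225/17; r² = 100.
Since d² < r², the line cuts the circle twice.

secant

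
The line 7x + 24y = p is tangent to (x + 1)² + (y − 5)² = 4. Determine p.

Tangency holds when the distance from the centre (−1, 5) to the line equals the radius 2:
|7·(−1) + 24·5 − p| / √625 = 2
|p − (113)| = 2·25, so p = 163 or p = 63.

p = 63 or p = 163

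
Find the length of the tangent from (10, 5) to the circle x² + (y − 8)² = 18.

√91

Centre (0, 8), r² = 18. |PO|² = (10)² + (−3)² = 109.
The tangent meets the radius at right angles, so tangent² = |PO|² − r² = 109 − 18 = 91.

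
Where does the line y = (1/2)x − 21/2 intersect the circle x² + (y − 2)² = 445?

(−11, −16) and (21, 0)

Express y = (−21 + x)/2 and substitute into the circle:
5x² − 50x − 1155 = 0  ⟹  x² − 10x − 231 = 0
x = 21 or x = −11, giving (21, 0) and (−11, −16).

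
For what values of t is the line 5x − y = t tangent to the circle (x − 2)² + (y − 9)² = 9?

Tangency holds when the distance from the centre (2, 9) to the line equals the radius 3:
|5·2 − 1·9 − t| / √26 = 3
|t − (1)| = 3√26.

t = 1 ± 3√26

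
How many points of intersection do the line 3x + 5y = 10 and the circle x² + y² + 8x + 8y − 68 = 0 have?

2

Centre (−4, −4), r² = 100. Distance² from centre to line = (−42)²/34 = 882/17.
Since d² < r², the line cuts the circle twice.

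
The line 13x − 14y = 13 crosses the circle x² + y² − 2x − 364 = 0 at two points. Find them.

(−13, −13) and (15, 13)

Substitute y = (−13 + 13x)/14:
365x² − 730x − 71175 = 0  ⟹  x² − 2x − 195 = 0
x = 15 or x = −13, giving (15, 13) and (−13, −13).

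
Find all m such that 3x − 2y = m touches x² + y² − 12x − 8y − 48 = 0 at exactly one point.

m = 10 ± 10√13

The line touches the circle iff its distance from (6, 4) is 10:
|3·6 − 2·4 − m| / √13 = 10
|m − (10)| = 10√13.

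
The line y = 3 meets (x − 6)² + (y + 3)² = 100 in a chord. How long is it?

Express y = 3 and substitute into the circle:
x² − 12x − 28 = 0
x = 14 or x = −2, giving (14, 3) and (−2, 3).
Chord length = distance between (14, 3) and (−2, 3) = √256 = 16.

16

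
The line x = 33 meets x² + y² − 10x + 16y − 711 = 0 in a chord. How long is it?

The line gives x = 33. Substituting into the circle:
y² + 16y + 48 = 0
y = −4 or y = −12, giving (33, −4) and (33, −12).
|(33, −4) − (33, −12)| = √((0)² + (8)²) = 8.

8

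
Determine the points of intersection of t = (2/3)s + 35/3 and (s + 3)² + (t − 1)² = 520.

Express t = (35 + 2s)/3 and substitute into the circle:
13s² + 182s − 3575 = 0  ⟹  s² + 14s − 275 = 0
s = 11 or s = −25, giving (11, 19) and (−25, −5).

(−25, −5) and (11, 19)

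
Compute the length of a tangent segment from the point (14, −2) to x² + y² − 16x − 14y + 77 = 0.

The centre is (8, 7) and r = 6. The square of the distance from P to the centre is 36 + 81 = 117.
Power of the point: PT² = |PO|² − r² = 81, so PT = 9.

9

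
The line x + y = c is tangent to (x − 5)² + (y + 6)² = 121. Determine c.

c = −1 ± 11√2

The line touches the circle iff its distance from (5, −6) is 11:
|1·5 + 1·(−6) − c| / √2 = 11
|c − (−1)| = 11√2.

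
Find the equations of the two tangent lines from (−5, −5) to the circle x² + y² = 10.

A line y − (−5) = m(x − (−5)) is tangent when its distance from (0, 0) is √10:
(5m − (5))² = 10(m² + 1)
3m² − 10m + 3 = 0, so m = 3 or m = 1/3.
With m = 3: 3x − y = −10. With m = 1/3: x − 3y = 10.

3x − y = −10 and x − 3y = 10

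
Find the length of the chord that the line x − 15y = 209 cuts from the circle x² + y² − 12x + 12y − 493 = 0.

The distance from (6, −6) to the line is 113/√226, and r² = 565.
Half the chord is √(r² − d²) = √(1017/2), so the full chord is 3√226.

3√226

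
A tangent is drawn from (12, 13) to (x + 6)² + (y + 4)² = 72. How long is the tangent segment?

√541

Centre (−6, −4), r² = 72. |PO|² = (18)² + (17)² = 613.
By the tangent–radius right angle, tangent length = √(|PO|² − r²) = √541.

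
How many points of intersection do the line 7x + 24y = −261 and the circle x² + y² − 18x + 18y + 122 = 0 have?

2

d² = (7·9 + 24·(−9) − (−261))²/625 = 11664/625; r² = 40.
Since d² < r², the line cuts the circle twice.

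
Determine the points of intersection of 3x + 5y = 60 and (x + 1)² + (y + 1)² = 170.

(0, 12) and (10, 6)

Substitute y = (60 − 3x)/5:
34x² − 340x = 0  ⟹  x² − 10x = 0
x = 10 or x = 0, giving (10, 6) and (0, 12).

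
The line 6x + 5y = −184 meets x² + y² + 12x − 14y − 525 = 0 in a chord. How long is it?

2√61

The distance from (−6, 7) to the line is 183/√61, and r² = 610.
Chord = 2√(r² − d²) = 2·√(61) = 2√61.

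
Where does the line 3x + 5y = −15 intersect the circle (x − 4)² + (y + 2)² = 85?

From the line, y = (−15 − 3x)/5. Substituting:
34x² − 170x − 1700 = 0  ⟹  x² − 5x − 50 = 0
x = 10 or x = −5, giving (10, −9) and (−5, 0).

(−5, 0) and (10, −9)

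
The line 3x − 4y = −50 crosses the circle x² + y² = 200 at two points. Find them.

Express y = (50 + 3x)/4 and substitute into the circle:
25x² + 300x − 700 = 0  ⟹  x² + 12x − 28 = 0
x = 2 or x = −14, giving (2, 14) and (−14, 2).

(−14, 2) and (2, 14)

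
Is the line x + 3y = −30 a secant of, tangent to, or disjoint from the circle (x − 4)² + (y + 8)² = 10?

tangent

Substituting the line into the circle gives 10x² − 60x + 90 = 0.
Δ = 3600 − 3600 = 0.
A repeated root: the line is tangent.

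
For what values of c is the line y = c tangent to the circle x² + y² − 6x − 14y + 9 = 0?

c = 0 or c = 14

For a tangent, require d(centre, line) = r = 7.
|0·3 + 1·7 − c| / √1 = 7
|c − (7)| = 7, so c = 14 or c = 0.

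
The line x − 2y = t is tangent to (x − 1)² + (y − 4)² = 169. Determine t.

t = −7 ± 13√5

Tangency holds when the distance from the centre (1, 4) to the line equals the radius 13:
|1·1 − 2·4 − t| / √5 = 13
|t − (−7)| = 13√5.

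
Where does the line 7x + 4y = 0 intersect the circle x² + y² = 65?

(−4, 7) and (4, −7)

Substitute y = (−7x)/4:
65x² − 1040 = 0  ⟹  x² − 16 = 0
x = 4 or x = −4, giving (4, −7) and (−4, 7).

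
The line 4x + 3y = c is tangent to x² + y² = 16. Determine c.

c = −20 or c = 20

For a tangent, require d(centre, line) = r = 4.
|4·0 + 3·0 − c| / √25 = 4
|c| = 4·5, so c = 20 or c = −20.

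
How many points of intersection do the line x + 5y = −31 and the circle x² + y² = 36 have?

0

Substituting the line into the circle gives 26x² + 62x + 61 = 0.
Δ = 3844 − 6344 = −2500.
No real roots: the line does not meet the circle.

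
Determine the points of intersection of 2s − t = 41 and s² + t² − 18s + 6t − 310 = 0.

(9, −23) and (25, 9)

From the line, t = 2s − 41. Substituting:
5s² − 170s + 1125 = 0  ⟹  s² − 34s + 225 = 0
s = 25 or s = 9, giving (25, 9) and (9, −23).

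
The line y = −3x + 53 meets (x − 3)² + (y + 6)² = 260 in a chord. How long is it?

2√10

Centre (3, −6), r² = 260. Perpendicular distance d from centre to line = |−50| / √10 = 50/√10.
Chord = 2√(r² − d²) = 2·√(10) = 2√10.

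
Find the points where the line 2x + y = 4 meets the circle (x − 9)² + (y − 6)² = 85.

Express y = −2x + 4 and substitute into the circle:
5x² − 10x = 0  ⟹  x² − 2x = 0
x = 2 or x = 0, giving (2, 0) and (0, 4).

(0, 4) and (2, 0)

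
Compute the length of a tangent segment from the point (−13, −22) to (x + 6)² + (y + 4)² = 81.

2√73

The centre is (−6, −4) and r = 9. The square of the distance from P to the centre is 49 + 324 = 373.
The tangent meets the radius at right angles, so tangent² = |PO|² − r² = 373 − 81 = 292.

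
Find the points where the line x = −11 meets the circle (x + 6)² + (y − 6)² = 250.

(−11, −9) and (−11, 21)

The line gives x = −11. Substituting into the circle:
y² − 12y − 189 = 0
y = 21 or y = −9, giving (−11, 21) and (−11, −9).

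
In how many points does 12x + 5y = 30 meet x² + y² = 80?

Substituting the line into the circle gives 169x² − 720x − 1100 = 0.
Discriminant = (−720)² − 4·169·(−1100) = 1262000 > 0.
Two real roots: the line is a secant.

2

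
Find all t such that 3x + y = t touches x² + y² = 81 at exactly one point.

For a tangent, require d(centre, line) = r = 9.
|3·0 + 1·0 − t| / √10 = 9
|t| = 9√10.

t = ±9√10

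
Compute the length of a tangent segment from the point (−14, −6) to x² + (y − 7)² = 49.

2√79

With centre O = (0, 7), |OP|² = 365 and r² = 49.
By the tangent–radius right angle, tangent length = √(|PO|² − r²) = √316 = 2√79.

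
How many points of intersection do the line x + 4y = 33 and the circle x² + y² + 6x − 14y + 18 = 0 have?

Substituting the line into the circle gives 17x² + 86x − 471 = 0.
Δ = 7396 − (−32028) = 39424.
Two real roots: the line is a secant.

2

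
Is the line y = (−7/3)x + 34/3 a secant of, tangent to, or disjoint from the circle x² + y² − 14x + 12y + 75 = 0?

Centre (7, −6), r² = 10. Distance² from centre to line = (−3)²/58 = 9/58.
Since d² < r², the line cuts the circle twice.

secant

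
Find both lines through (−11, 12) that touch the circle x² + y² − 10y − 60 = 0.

Write the tangent as mx − y + (12 − m·(−11)) = 0 and set its distance from the centre to √85:
[m·(11) − (−7)]² = 85(m² + 1)
18m² + 77m − 18 = 0, so m = −9/2 or m = 2/9.
Through (−11, 12) these give 9x + 2y = −75 and 2x − 9y = −130.

9x + 2y = −75 and 2x − 9y = −130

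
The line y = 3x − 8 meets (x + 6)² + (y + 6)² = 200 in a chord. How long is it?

Express y = 3x − 8 and substitute into the circle:
10x² − 160 = 0  ⟹  x² − 16 = 0
x = 4 or x = −4, giving (4, 4) and (−4, −20).
|(4, 4) − (−4, −20)| = √((8)² + (24)²) = 8√10.

8√10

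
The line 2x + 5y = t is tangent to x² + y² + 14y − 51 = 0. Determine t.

t = −35 ± 10√29

Tangency holds when the distance from the centre (0, −7) to the line equals the radius 10:
|2·0 + 5·(−7) − t| / √29 = 10
|t − (−35)| = 10√29.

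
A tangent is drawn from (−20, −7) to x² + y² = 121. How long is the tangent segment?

2√82

With centre O = (0, 0), |OP|² = 449 and r² = 121.
The tangent meets the radius at right angles, so tangent² = |PO|² − r² = 449 − 121 = 328.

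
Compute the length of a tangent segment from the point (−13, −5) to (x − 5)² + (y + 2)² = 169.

With centre O = (5, −2), |OP|² = 333 and r² = 169.
By the tangent–radius right angle, tangent length = √(|PO|² − r²) = √164 = 2√41.

2√41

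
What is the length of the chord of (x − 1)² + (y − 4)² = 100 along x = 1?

20

The line gives x = 1. Substituting into the circle:
y² − 8y − 84 = 0
y = 14 or y = −6, giving (1, 14) and (1, −6).
|(1, 14) − (1, −6)| = √((0)² + (20)²) = 20.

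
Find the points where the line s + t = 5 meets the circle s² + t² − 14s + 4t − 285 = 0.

Express t = −s + 5 and substitute into the circle:
2s² − 28s − 240 = 0  ⟹  s² − 14s − 120 = 0
s = 20 or s = −6, giving (20, −15) and (−6, 11).

(−6, 11) and (20, −15)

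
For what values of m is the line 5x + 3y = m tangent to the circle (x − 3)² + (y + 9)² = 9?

For a tangent, require d(centre, line) = r = 3.
|5·3 + 3·(−9) − m| / √34 = 3
|m − (−12)| = 3√34.

m = −12 ± 3√34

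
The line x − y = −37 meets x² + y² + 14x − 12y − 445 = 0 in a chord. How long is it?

22√2

Substitute y = x + 37:
2x² + 76x + 480 = 0  ⟹  x² + 38x + 240 = 0
x = −8 or x = −30, giving (−8, 29) and (−30, 7).
Chord length = distance between (−8, 29) and (−30, 7) = √968 = 22√2.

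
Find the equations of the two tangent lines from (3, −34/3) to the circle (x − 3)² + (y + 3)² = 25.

A line y − (−34/3) = m(x − (3)) is tangent when its distance from (3, −3) is 5:
[m·(0) − (25/3)]² = 25(m² + 1)
9m² − 16 = 0, so m = −4/3 or m = 4/3.
With m = −4/3: 4x + 3y = −22. With m = 4/3: 4x − 3y = 46.

4x + 3y = −22 and 4x − 3y = 46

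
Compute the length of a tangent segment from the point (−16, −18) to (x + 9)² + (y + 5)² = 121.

√97

The centre is (−9, −5) and r = 11. The square of the distance from P to the centre is 49 + 169 = 218.
By the tangent–radius right angle, tangent length = √(|PO|² − r²) = √97.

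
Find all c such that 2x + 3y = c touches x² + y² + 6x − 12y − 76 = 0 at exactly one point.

c = 12 ± 11√13

For a tangent, require d(centre, line) = r = 11.
|2·(−3) + 3·6 − c| / √13 = 11
|c − (12)| = 11√13.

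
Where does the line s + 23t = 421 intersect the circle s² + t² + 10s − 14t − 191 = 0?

From the line, t = (421 − s)/23. Substituting:
530s² + 4770s − 59360 = 0  ⟹  s² + 9s − 112 = 0
s = 7 or s = −16, giving (7, 18) and (−16, 19).

(−16, 19) and (7, 18)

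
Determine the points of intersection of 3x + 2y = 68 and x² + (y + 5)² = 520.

Substitute y = (68 − 3x)/2:
13x² − 468x + 4004 = 0  ⟹  x² − 36x + 308 = 0
x = 22 or x = 14, giving (22, 1) and (14, 13).

(14, 13) and (22, 1)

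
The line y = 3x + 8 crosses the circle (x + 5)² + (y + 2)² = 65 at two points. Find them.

(−6, −10) and (−1, 5)

From the line, y = 3x + 8. Substituting:
10x² + 70x + 60 = 0  ⟹  x² + 7x + 6 = 0
x = −1 or x = −6, giving (−1, 5) and (−6, −10).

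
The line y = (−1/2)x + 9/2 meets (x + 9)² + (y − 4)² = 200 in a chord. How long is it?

Express y = (9 − x)/2 and substitute into the circle:
5x² + 70x − 475 = 0  ⟹  x² + 14x − 95 = 0
x = 5 or x = −19, giving (5, 2) and (−19, 14).
|(5, 2) − (−19, 14)| = √((24)² + (−12)²) = 12√5.

12√5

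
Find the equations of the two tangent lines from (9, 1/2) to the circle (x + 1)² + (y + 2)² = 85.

9x − 2y = 80 and 7x + 6y = 66

Let a tangent through (9, 1/2) have slope m. Its distance from (−1, −2) must equal √85:
(−10m − (−5/2))² = 85(m² + 1)
12m² − 40m − 63 = 0, so m = 9/2 or m = −7/6.
With m = 9/2: 9x − 2y = 80. With m = −7/6: 7x + 6y = 66.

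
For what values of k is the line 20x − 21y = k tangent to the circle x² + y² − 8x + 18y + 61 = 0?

k = 95 or k = 443

For a tangent, require d(centre, line) = r = 6.
|20·4 − 21·(−9) − k| / √841 = 6
|k − (269)| = 6·29, so k = 443 or k = 95.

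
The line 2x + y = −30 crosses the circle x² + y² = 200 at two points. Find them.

Substitute y = −2x − 30:
5x² + 120x + 700 = 0  ⟹  x² + 24x + 140 = 0
x = −10 or x = −14, giving (−10, −10) and (−14, −2).

(−14, −2) and (−10, −10)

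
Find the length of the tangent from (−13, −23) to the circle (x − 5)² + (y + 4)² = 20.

√665

The centre is (5, −4) and r = 2√5. The square of the distance from P to the centre is 324 + 361 = 685.
By the tangent–radius right angle, tangent length = √(|PO|² − r²) = √665.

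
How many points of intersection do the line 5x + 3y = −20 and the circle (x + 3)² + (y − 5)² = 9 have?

Substituting the line into the circle gives 34x² + 404x + 1225 = 0.
Discriminant = (404)² − 4·34·(1225) = −3384 < 0.
No real roots: the line does not meet the circle.

0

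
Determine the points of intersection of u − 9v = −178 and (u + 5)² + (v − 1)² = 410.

From the line, v = (178 + u)/9. Substituting:
82u² + 1148u − 2624 = 0  ⟹  u² + 14u − 32 = 0
u = 2 or u = −16, giving (2, 20) and (−16, 18).

(−16, 18) and (2, 20)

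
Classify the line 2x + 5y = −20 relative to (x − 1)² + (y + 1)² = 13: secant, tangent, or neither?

Substituting the line into the circle gives 29x² + 10x − 75 = 0.
Discriminant = (10)² − 4·29·(−75) = 8800 > 0.
Two real roots: the line is a secant.

secant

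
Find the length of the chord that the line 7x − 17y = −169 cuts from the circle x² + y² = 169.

Substitute y = (169 + 7x)/17:
338x² + 2366x − 20280 = 0  ⟹  x² + 7x − 60 = 0
x = 5 or x = −12, giving (5, 12) and (−12, 5).
Chord length = distance between (5, 12) and (−12, 5) = √338 = 13√2.

13√2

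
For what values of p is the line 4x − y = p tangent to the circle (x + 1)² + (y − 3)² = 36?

p = −7 ± 6√17

Tangency holds when the distance from the centre (−1, 3) to the line equals the radius 6:
|4·(−1) − 1·3 − p| / √17 = 6
|p − (−7)| = 6√17.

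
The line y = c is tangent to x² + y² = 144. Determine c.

c = −12 or c = 12

For a tangent, require d(centre, line) = r = 12.
|0·0 + 1·0 − c| / √1 = 12
|c| = 12, so c = 12 or c = −12.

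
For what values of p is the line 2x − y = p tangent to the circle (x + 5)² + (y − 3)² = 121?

The line touches the circle iff its distance from (−5, 3) is 11:
|2·(−5) − 1·3 − p| / √5 = 11
|p − (−13)| = 11√5.

p = −13 ± 11√5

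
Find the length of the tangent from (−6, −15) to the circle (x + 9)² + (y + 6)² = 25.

Centre (−9, −6), r² = 25. |PO|² = (3)² + (−9)² = 90.
By the tangent–radius right angle, tangent length = √(|PO|² − r²) = √65.

√65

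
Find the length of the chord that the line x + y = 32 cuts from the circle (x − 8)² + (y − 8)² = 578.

Substitute y = −x + 32:
2x² − 64x + 62 = 0  ⟹  x² − 32x + 31 = 0
x = 31 or x = 1, giving (31, 1) and (1, 31).
Chord length = distance between (31, 1) and (1, 31) = √1800 = 30√2.

30√2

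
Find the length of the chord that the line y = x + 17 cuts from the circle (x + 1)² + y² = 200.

12√2

From the line, y = x + 17. Substituting:
2x² + 36x + 90 = 0  ⟹  x² + 18x + 45 = 0
x = −3 or x = −15, giving (−3, 14) and (−15, 2).
|(−3, 14) − (−15, 2)| = √((12)² + (12)²) = 12√2.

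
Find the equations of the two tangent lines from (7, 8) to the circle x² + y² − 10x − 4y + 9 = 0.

2x + y = 22 and x − 2y = −9

Let a tangent through (7, 8) have slope m. Its distance from (5, 2) must equal 2√5:
[m·(−2) − (−6)]² = 20(m² + 1)
2m² + 3m − 2 = 0, so m = −2 or m = 1/2.
With m = −2: 2x + y = 22. With m = 1/2: x − 2y = −9.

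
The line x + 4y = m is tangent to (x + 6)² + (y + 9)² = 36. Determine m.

m = −42 ± 6√17

The line touches the circle iff its distance from (−6, −9) is 6:
|1·(−6) + 4·(−9) − m| / √17 = 6
|m − (−42)| = 6√17.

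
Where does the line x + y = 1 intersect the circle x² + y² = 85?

Express y = −x + 1 and substitute into the circle:
2x² − 2x − 84 = 0  ⟹  x² − x − 42 = 0
x = 7 or x = −6, giving (7, −6) and (−6, 7).

(−6, 7) and (7, −6)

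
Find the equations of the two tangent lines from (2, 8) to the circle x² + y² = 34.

A line y − (8) = m(x − (2)) is tangent when its distance from (0, 0) is √34:
(−2m − (−8))² = 34(m² + 1)
15m² + 16m − 15 = 0, so m = −5/3 or m = 3/5.
With m = −5/3: 5x + 3y = 34. With m = 3/5: 3x − 5y = −34.

5x + 3y = 34 and 3x − 5y = −34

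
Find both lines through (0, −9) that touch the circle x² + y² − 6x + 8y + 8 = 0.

4x + y = −9 and x − 4y = 36

Write the tangent as mx − y + (−9 − m·(0)) = 0 and set its distance from the centre to √17:
[m·(3) − (5)]² = 17(m² + 1)
4m² + 15m − 4 = 0, so m = −4 or m = 1/4.
With m = −4: 4x + y = −9. With m = 1/4: x − 4y = 36.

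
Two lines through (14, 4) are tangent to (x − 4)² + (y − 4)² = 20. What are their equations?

x − 2y = 6 and x + 2y = 22

Write the tangent as mx − y + (4 − m·(14)) = 0 and set its distance from the centre to 2√5:
[m·(−10) − (0)]² = 20(m² + 1)
4m² − 1 = 0, so m = 1/2 or m = −1/2.
With m = 1/2: x − 2y = 6. With m = −1/2: x + 2y = 22.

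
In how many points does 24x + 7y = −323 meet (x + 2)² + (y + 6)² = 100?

d² = (24·(−2) + 7·(−6) − (−323))²/625 = 54289/625; r² = 100.
Since d² < r², the line cuts the circle twice.

2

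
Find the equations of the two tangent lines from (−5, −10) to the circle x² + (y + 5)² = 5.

2x − y = 0 and x − 2y = 15

A line y − (−10) = m(x − (−5)) is tangent when its distance from (0, −5) is √5:
[m·(5) − (5)]² = 5(m² + 1)
2m² − 5m + 2 = 0, so m = 2 or m = 1/2.
Through (−5, −10) these give 2x − y = 0 and x − 2y = 15.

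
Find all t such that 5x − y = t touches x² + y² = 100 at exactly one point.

For a tangent, require d(centre, line) = r = 10.
|5·0 − 1·0 − t| / √26 = 10
|t| = 10√26.

t = ±10√26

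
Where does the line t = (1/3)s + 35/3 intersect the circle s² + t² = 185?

(−11, 8) and (4, 13)

Express t = (35 + s)/3 and substitute into the circle:
10s² + 70s − 440 = 0  ⟹  s² + 7s − 44 = 0
s = 4 or s = −11, giving (4, 13) and (−11, 8).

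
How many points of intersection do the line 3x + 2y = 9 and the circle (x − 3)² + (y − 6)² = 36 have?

Substituting the line into the circle gives 13x² − 6x − 99 = 0.
Δ = 36 − (−5148) = 5184.
Two real roots: the line is a secant.

2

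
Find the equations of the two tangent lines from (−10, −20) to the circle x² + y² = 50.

Write the tangent as mx − y + (−20 − m·(−10)) = 0 and set its distance from the centre to 5√2:
(10m − (20))² = 50(m² + 1)
m² − 8m + 7 = 0, so m = 1 or m = 7.
With m = 1: x − y = 10. With m = 7: 7x − y = −50.

x − y = 10 and 7x − y = −50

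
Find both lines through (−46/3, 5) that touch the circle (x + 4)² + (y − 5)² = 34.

3x + 5y = −21 and 3x − 5y = −71

Let a tangent through (−46/3, 5) have slope m. Its distance from (−4, 5) must equal √34:
(34/3m − (0))² = 34(m² + 1)
25m² − 9 = 0, so m = −3/5 or m = 3/5.
Through (−46/3, 5) these give 3x + 5y = −21 and 3x − 5y = −71.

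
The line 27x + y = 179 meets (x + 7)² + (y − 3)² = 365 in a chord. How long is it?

√730

From the line, y = −27x + 179. Substituting:
730x² − 9490x + 30660 = 0  ⟹  x² − 13x + 42 = 0
x = 7 or x = 6, giving (7, −10) and (6, 17).
|(7, −10) − (6, 17)| = √((1)² + (−27)²) = √730.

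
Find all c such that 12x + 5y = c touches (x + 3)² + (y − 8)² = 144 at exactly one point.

c = −152 or c = 160

For a tangent, require d(centre, line) = r = 12.
|12·(−3) + 5·8 − c| / √169 = 12
|c − (4)| = 12·13, so c = 160 or c = −152.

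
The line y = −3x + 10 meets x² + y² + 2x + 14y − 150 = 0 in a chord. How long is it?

8√10

The distance from (−1, −7) to the line is 20/√10, and r² = 200.
Half the chord is √(r² − d²) = √(160), so the full chord is 8√10.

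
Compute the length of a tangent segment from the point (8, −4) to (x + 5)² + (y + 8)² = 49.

2√34

With centre O = (−5, −8), |OP|² = 185 and r² = 49.
Power of the point: PT² = |PO|² − r² = 136, so PT = 2√34.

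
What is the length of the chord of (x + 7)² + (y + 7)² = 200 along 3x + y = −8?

8√10

Express y = −3x − 8 and substitute into the circle:
10x² + 20x − 150 = 0  ⟹  x² + 2x − 15 = 0
x = 3 or x = −5, giving (3, −17) and (−5, 7).
Chord length = distance between (3, −17) and (−5, 7) = √640 = 8√10.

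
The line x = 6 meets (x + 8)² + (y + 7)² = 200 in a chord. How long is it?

4

The distance from (−8, −7) to the line is 14, and r² = 200.
Chord = 2√(r² − d²) = 2·√(4) = 4.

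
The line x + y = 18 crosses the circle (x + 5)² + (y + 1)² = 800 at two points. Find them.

(−9, 27) and (23, −5)

Substitute y = −x + 18:
2x² − 28x − 414 = 0  ⟹  x² − 14x − 207 = 0
x = 23 or x = −9, giving (23, −5) and (−9, 27).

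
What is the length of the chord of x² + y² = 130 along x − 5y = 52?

From the line, y = (−52 + x)/5. Substituting:
26x² − 104x − 546 = 0  ⟹  x² − 4x − 21 = 0
x = 7 or x = −3, giving (7, −9) and (−3, −11).
|(7, −9) − (−3, −11)| = √((10)² + (2)²) = 2√26.

2√26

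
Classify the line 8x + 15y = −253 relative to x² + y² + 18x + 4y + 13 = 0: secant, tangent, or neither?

neither

Substituting the line into the circle gives 289x² + 7618x + 51754 = 0.
Δ = 58033924 − 59827624 = −1793700.
No real roots: the line does not meet the circle.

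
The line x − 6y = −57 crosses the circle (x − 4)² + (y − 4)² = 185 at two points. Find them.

From the line, y = (57 + x)/6. Substituting:
37x² − 222x − 4995 = 0  ⟹  x² − 6x − 135 = 0
x = 15 or x = −9, giving (15, 12) and (−9, 8).

(−9, 8) and (15, 12)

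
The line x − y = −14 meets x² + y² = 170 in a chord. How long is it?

12√2

Centre (0, 0), r² = 170. Perpendicular distance d from centre to line = |14| / √2 = 14/√2.
Chord = 2√(r² − d²) = 2·√(72) = 12√2.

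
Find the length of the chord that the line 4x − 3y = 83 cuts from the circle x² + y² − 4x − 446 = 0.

The distance from (2, 0) to the line is 75/√25, and r² = 450.
Half the chord is √(r² − d²) = √(225), so the full chord is 30.

30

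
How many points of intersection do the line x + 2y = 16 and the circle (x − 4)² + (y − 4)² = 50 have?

Substituting the line into the circle gives 5x² − 48x − 72 = 0.
Discriminant = (−48)² − 4·5·(−72) = 3744 > 0.
Two real roots: the line is a secant.

2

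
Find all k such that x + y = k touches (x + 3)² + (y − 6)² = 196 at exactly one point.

For a tangent, require d(centre, line) = r = 14.
|1·(−3) + 1·6 − k| / √2 = 14
|k − (3)| = 14√2.

k = 3 ± 14√2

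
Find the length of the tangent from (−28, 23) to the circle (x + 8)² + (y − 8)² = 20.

11√5

The centre is (−8, 8) and r = 2√5. The square of the distance from P to the centre is 400 + 225 = 625.
The tangent meets the radius at right angles, so tangent² = |PO|² − r² = 625 − 20 = 605.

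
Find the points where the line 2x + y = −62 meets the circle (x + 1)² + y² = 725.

(−26, −10) and (−24, −14)

Express y = −2x − 62 and substitute into the circle:
5x² + 250x + 3120 = 0  ⟹  x² + 50x + 624 = 0
x = −24 or x = −26, giving (−24, −14) and (−26, −10).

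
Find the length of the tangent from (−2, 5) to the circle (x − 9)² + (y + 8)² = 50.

The centre is (9, −8) and r = 5√2. The square of the distance from P to the centre is 121 + 169 = 290.
The tangent meets the radius at right angles, so tangent² = |PO|² − r² = 290 − 50 = 240.

4√15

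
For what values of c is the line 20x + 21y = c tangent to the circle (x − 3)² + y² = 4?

c = 2 or c = 118

For a tangent, require d(centre, line) = r = 2.
|20·3 + 21·0 − c| / √841 = 2
|c − (60)| = 2·29, so c = 118 or c = 2.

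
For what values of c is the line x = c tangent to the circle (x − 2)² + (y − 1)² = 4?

c = 0 or c = 4

The line touches the circle iff its distance from (2, 1) is 2:
|1·2 + 0·1 − c| / √1 = 2
|c − (2)| = 2, so c = 4 or c = 0.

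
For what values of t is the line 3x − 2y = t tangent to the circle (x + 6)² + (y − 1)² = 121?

t = −20 ± 11√13

The line touches the circle iff its distance from (−6, 1) is 11:
|3·(−6) − 2·1 − t| / √13 = 11
|t − (−20)| = 11√13.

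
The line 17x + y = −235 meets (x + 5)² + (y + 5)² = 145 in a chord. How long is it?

Centre (−5, −5), r² = 145. Perpendicular distance d from centre to line = |145| / √290 = 145/√290.
Half the chord is √(r² − d²) = √(145/2), so the full chord is √290.

√290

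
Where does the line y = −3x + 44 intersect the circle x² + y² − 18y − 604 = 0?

From the line, y = −3x + 44. Substituting:
10x² − 210x + 540 = 0  ⟹  x² − 21x + 54 = 0
x = 18 or x = 3, giving (18, −10) and (3, 35).

(3, 35) and (18, −10)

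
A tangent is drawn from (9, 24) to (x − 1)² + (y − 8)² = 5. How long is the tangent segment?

The centre is (1, 8) and r = √5. The square of the distance from P to the centre is 64 + 256 = 320.
By the tangent–radius right angle, tangent length = √(|PO|² − r²) = √315 = 3√35.

3√35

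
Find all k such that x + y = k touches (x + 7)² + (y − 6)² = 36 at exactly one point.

k = −1 ± 6√2

The line touches the circle iff its distance from (−7, 6) is 6:
|1·(−7) + 1·6 − k| / √2 = 6
|k − (−1)| = 6√2.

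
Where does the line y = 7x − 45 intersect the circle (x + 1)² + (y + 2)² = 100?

(5, −10) and (7, 4)

From the line, y = 7x − 45. Substituting:
50x² − 600x + 1750 = 0  ⟹  x² − 12x + 35 = 0
x = 7 or x = 5, giving (7, 4) and (5, −10).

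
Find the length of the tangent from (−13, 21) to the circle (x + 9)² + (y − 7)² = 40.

2√43

The centre is (−9, 7) and r = 2√10. The square of the distance from P to the centre is 16 + 196 = 212.
The tangent meets the radius at right angles, so tangent² = |PO|² − r² = 212 − 40 = 172.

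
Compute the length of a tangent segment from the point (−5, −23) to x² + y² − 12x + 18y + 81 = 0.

√281

Centre (6, −9), r² = 36. |PO|² = (−11)² + (−14)² = 317.
Power of the point: PT² = |PO|² − r² = 281, so PT = √281.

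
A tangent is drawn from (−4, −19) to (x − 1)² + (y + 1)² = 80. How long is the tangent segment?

√269

With centre O = (1, −1), |OP|² = 349 and r² = 80.
The tangent meets the radius at right angles, so tangent² = |PO|² − r² = 349 − 80 = 269.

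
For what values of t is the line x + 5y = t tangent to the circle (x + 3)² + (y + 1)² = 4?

t = −8 ± 2√26

The line touches the circle iff its distance from (−3, −1) is 2:
|1·(−3) + 5·(−1) − t| / √26 = 2
|t − (−8)| = 2√26.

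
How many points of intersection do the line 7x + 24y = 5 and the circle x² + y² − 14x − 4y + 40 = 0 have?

d² = (7·7 + 24·2 − (5))²/625 = 8464/625; r² = 13.
Since d² > r², the line lies outside the circle.

0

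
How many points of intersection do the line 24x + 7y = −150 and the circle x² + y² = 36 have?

1

Substituting the line into the circle gives 625x² + 7200x + 20736 = 0.
Δ = 51840000 − 51840000 = 0.
A repeated root: the line is tangent.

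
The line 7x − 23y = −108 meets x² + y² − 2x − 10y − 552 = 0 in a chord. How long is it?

The distance from (1, 5) to the line is 0/√578, and r² = 578.
Chord = 2√(r² − d²) = 2·√(578) = 34√2.

34√2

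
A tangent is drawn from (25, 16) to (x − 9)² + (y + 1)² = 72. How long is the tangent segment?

√473

With centre O = (9, −1), |OP|² = 545 and r² = 72.
Power of the point: PT² = |PO|² − r² = 473, so PT = √473.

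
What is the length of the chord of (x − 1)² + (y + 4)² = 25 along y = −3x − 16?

√10

Express y = −3x − 16 and substitute into the circle:
10x² + 70x + 120 = 0  ⟹  x² + 7x + 12 = 0
x = −3 or x = −4, giving (−3, −7) and (−4, −4).
|(−3, −7) − (−4, −4)| = √((1)² + (−3)²) = √10.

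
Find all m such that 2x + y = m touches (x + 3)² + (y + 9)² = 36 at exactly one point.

m = −15 ± 6√5

Tangency holds when the distance from the centre (−3, −9) to the line equals the radius 6:
|2·(−3) + 1·(−9) − m| / √5 = 6
|m − (−15)| = 6√5.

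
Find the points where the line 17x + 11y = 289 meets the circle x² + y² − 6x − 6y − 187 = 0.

Express y = (289 − 17x)/11 and substitute into the circle:
410x² − 9430x + 41820 = 0  ⟹  x² − 23x + 102 = 0
x = 17 or x = 6, giving (17, 0) and (6, 17).

(6, 17) and (17, 0)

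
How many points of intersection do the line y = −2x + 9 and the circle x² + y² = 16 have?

0

d² = (2·0 + 1·0 − (9))²/5 = 81/5; r² = 16.
Since d² > r², the line lies outside the circle.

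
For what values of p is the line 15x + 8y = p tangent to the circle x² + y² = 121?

p = −187 or p = 187

For a tangent, require d(centre, line) = r = 11.
|15·0 + 8·0 − p| / √289 = 11
|p| = 11·17, so p = 187 or p = −187.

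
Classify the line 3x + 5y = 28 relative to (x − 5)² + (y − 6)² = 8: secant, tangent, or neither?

d² = (3·5 + 5·6 − (28))²/34 = 17/2; r² = 8.
Since d² > r², the line lies outside the circle.

neither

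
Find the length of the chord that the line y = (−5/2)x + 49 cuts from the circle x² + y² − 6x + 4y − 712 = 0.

8√29

Substitute y = (98 − 5x)/2:
29x² − 1044x + 7540 = 0  ⟹  x² − 36x + 260 = 0
x = 26 or x = 10, giving (26, −16) and (10, 24).
|(26, −16) − (10, 24)| = √((16)² + (−40)²) = 8√29.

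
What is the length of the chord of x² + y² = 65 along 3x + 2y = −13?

4√13

Centre (0, 0), r² = 65. Perpendicular distance d from centre to line = |13| / √13 = 13/√13.
Half the chord is √(r² − d²) = √(52), so the full chord is 4√13.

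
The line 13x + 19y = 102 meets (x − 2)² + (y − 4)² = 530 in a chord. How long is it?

Express y = (102 − 13x)/19 and substitute into the circle:
530x² − 2120x − 189210 = 0  ⟹  x² − 4x − 357 = 0
x = 21 or x = −17, giving (21, −9) and (−17, 17).
|(21, −9) − (−17, 17)| = √((38)² + (−26)²) = 2√530.

2√530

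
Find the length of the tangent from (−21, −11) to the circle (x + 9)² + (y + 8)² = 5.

2√37

With centre O = (−9, −8), |OP|² = 153 and r² = 5.
Power of the point: PT² = |PO|² − r² = 148, so PT = 2√37.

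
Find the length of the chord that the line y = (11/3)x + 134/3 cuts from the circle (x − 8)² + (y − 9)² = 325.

√130

Express y = (134 + 11x)/3 and substitute into the circle:
130x² + 2210x + 9100 = 0  ⟹  x² + 17x + 70 = 0
x = −7 or x = −10, giving (−7, 19) and (−10, 8).
Chord length = distance between (−7, 19) and (−10, 8) = √130 = √130.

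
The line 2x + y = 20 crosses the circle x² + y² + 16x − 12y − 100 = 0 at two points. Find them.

(2, 16) and (6, 8)

From the line, y = −2x + 20. Substituting:
5x² − 40x + 60 = 0  ⟹  x² − 8x + 12 = 0
x = 6 or x = 2, giving (6, 8) and (2, 16).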